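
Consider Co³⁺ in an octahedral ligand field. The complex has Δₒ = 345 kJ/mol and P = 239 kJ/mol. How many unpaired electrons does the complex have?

Co sits in group 9; removing 3 electrons leaves Co³⁺ with 9 − 3 = 6 d electrons.
Δₒ > P, so pairing is preferred: the ground state is low-spin.
That gives t₂g⁶ eg⁰.
Unpaired electrons: 0.

0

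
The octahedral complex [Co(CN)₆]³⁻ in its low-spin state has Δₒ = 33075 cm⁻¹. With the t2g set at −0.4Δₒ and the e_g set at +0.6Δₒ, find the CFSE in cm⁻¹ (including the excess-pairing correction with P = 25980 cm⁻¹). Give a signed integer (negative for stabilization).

-27420

Each CN⁻ contributes -1; 6 × (-1) = -6. With overall charge -3, Co is in the +3 oxidation state.
Co is in group 9, so Co³⁺ is d⁶ (9 − 3 = 6).
Electron filling gives t2g^6 e_g^0.
The orbital stabilization is -2.4Δₒ = -2.4 × 33075 = -79380 cm⁻¹.
High-spin d⁶ would be t2g^4 e_g^2 with 1 pair; low-spin has 3, so 2 excess pairs cost +2P = +51960 cm⁻¹.
Combining: -79380 + 51960 = -27420 cm⁻¹.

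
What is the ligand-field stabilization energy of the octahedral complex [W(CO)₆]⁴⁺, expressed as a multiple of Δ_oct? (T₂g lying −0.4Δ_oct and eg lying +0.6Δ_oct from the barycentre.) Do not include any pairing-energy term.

CO is neutral, so the +4 overall charge sits on W: oxidation state +4.
W is in group 6, so W⁴⁺ is d² (6 − 4 = 2).
For octahedral d² the high- and low-spin configurations coincide.
Configuration: t₂g² eg⁰.
CFSE = 2(-0.4Δ_oct) + 0(0.6Δ_oct) = -0.8Δ_oct + 0.0Δ_oct = -0.8Δ_oct.

-0.8 Δ_oct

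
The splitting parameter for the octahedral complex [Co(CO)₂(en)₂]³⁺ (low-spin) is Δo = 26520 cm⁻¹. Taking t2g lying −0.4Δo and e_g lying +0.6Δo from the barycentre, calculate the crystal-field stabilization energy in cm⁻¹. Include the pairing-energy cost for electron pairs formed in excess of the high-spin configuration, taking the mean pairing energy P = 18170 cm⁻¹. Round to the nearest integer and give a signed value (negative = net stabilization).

Ligand charges: 2×(+0) from CO and 2×(+0) from en sum to +0; with overall charge +3, Co is +3.
Co is in group 9, so Co³⁺ is d⁶ (9 − 3 = 6).
Configuration: t2g^6 e_g^0.
Orbital CFSE = 6(-0.4) + 0(0.6) = -2.4Δo = -2.4 × 26520 = -63648 cm⁻¹.
Relative to high-spin t2g^4 e_g^2 (1 paired), the low-spin configuration has 2 additional pairs, contributing +2 × 18170 = +36340 cm⁻¹.
Combining: -63648 + 36340 = -27308 cm⁻¹.

-27308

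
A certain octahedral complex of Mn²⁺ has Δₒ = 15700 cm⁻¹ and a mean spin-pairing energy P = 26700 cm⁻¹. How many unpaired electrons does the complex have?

Mn²⁺: group 7, so d-count = 7 − 2 = 5.
Since Δₒ = 15700 cm⁻¹ < P = 26700 cm⁻¹, the complex adopts the high-spin configuration.
Configuration: t₂g³ eg².
Unpaired electrons: 5.

5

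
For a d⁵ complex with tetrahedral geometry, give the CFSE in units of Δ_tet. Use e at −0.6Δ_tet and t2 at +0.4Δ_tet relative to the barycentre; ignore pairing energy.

With tetrahedral geometry the complex is necessarily high-spin.
Configuration: e^2 t2^3.
CFSE = 2(-0.6Δ_tet) + 3(0.4Δ_tet) = -1.2Δ_tet + 1.2Δ_tet = 0.0Δ_tet.

0.0 Δ_tet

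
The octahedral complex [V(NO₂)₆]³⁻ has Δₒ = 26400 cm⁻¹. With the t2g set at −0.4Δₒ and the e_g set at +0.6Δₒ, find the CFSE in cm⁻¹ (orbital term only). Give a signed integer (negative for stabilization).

-21120

Each NO₂⁻ contributes -1; 6 × (-1) = -6. With overall charge -3, V is in the +3 oxidation state.
V sits in group 5; removing 3 electrons leaves V³⁺ with 5 − 3 = 2 d electrons.
For octahedral d² the high- and low-spin configurations coincide.
The d² electrons fill as t2g^2 e_g^0.
Orbital CFSE = 2(-0.4) + 0(0.6) = -0.8Δₒ = -0.8 × 26400 = -21120 cm⁻¹.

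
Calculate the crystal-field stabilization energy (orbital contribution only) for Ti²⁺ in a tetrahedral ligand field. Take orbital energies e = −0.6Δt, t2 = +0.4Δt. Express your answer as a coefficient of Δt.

-1.2 Δt

Ti is in group 4, so Ti²⁺ is d² (4 − 2 = 2).
With tetrahedral geometry the complex is necessarily high-spin.
Configuration: e^2 t2^0.
CFSE = 2(-0.6Δt) + 0(0.4Δt) = -1.2Δt + 0.0Δt = -1.2Δt.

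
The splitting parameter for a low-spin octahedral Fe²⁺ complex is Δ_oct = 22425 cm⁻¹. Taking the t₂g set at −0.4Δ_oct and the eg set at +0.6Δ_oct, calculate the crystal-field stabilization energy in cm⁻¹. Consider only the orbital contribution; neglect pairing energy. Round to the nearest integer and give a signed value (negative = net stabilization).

Fe²⁺: group 8, so d-count = 8 − 2 = 6.
The d⁶ electrons fill as t₂g⁶ eg⁰.
The orbital stabilization is -2.4Δ_oct = -2.4 × 22425 = -53820 cm⁻¹.

-53820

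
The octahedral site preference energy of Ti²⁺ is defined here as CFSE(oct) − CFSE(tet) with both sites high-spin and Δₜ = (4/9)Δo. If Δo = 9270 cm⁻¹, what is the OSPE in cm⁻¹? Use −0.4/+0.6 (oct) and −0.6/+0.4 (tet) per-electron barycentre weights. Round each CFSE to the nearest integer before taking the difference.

Group 4 minus oxidation state +2 gives a d² configuration for Ti²⁺.
Octahedral high-spin t₂g² eg⁰: CFSE = -0.8 × 9270 = -7416 cm⁻¹.
Tetrahedral e² t₂⁰ gives -1.2Δₜ = -1.2 × (4/9) × 9270 = -4944 cm⁻¹.
OSPE = CFSE(oct) − CFSE(tet) = -7416 − (-4944) = -2472 cm⁻¹.

-2472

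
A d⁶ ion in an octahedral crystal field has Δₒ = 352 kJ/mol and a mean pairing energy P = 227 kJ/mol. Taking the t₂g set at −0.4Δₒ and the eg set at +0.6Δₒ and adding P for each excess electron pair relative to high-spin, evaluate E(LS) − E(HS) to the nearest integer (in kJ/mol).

-250

High-spin d⁶ fills as t₂g⁴ eg² with CFSE 4(−0.4) + 2(+0.6) = -0.4Δₒ = -141 kJ/mol.
For low-spin the configuration is t₂g⁶ eg⁰: orbital energy -2.4 × 352 = -845 kJ/mol, and 2 additional pairs relative to high-spin add 454 kJ/mol, giving -391 kJ/mol.
The difference is -391 − (-141) = -250 kJ/mol, so low-spin lies lower.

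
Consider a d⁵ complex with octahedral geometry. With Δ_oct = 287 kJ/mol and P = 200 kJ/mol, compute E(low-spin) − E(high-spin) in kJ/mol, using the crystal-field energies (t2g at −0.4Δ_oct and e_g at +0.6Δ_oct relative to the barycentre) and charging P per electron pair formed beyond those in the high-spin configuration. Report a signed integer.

-174

In the high-spin limit (t2g^3 e_g^2) the orbital term is 0.0Δ_oct = 0 kJ/mol, with no excess pairing.
Low-spin: t2g^5 e_g^0, orbital CFSE = -2.0Δ_oct = -574 kJ/mol; plus 2 excess pairs × P = +400 kJ/mol; total -174 kJ/mol.
Thus E(LS) − E(HS) = -174 kJ/mol.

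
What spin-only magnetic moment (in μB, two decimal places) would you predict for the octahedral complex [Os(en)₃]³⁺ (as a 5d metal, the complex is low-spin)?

en is neutral, so the +3 overall charge sits on Os: oxidation state +3.
Os is in group 8, so Os³⁺ is d⁵ (8 − 3 = 5).
Configuration: t₂g⁵ eg⁰ → 1 unpaired electron.
μ(spin-only) = √[1(1+2)] = √3 ≈ 1.73 μB.

1.73 μB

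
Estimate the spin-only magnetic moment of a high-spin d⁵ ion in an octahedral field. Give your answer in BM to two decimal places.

Configuration: t2g^3 e_g^2 → 5 unpaired electrons.
μ(spin-only) = √[5(5+2)] = √35 ≈ 5.92 BM.

5.92 BM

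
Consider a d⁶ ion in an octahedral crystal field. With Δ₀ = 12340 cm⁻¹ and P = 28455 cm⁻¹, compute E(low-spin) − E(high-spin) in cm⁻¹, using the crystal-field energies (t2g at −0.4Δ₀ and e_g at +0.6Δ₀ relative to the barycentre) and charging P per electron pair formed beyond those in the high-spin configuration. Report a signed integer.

32230

High-spin: t2g^4 e_g^2, CFSE = -0.4Δ₀ = -4936 cm⁻¹.
Low-spin t2g^6 e_g^0 gives -2.4Δ₀ = -29616 cm⁻¹, but forming 2 extra pairs costs 2P = 56910 cm⁻¹, so E(LS) = -29616 + 56910 = 27294 cm⁻¹.
Thus E(LS) − E(HS) = 32230 cm⁻¹.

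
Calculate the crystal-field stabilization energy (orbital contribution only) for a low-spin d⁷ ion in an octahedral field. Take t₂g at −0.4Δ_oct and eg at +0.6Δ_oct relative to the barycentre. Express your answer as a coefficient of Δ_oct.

Configuration: t₂g⁶ eg¹.
CFSE = 6(-0.4Δ_oct) + 1(0.6Δ_oct) = -2.4Δ_oct + 0.6Δ_oct = -1.8Δ_oct.

-1.8 Δ_oct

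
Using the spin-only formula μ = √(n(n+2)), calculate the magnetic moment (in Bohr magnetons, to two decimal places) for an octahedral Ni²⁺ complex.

2.83 Bohr magnetons

Ni sits in group 10; removing 2 electrons leaves Ni²⁺ with 10 − 2 = 8 d electrons.
Configuration: t2g^6 e_g^2 → 2 unpaired electrons.
μ(spin-only) = √[2(2+2)] = √8 ≈ 2.83 Bohr magnetons.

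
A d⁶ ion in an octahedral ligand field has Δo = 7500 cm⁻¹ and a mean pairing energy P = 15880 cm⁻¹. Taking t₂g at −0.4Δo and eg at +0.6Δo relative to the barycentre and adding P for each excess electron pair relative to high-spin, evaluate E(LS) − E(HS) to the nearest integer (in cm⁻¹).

High-spin: t₂g⁴ eg², CFSE = -0.4Δo = -3000 cm⁻¹.
For low-spin the configuration is t₂g⁶ eg⁰: orbital energy -2.4 × 7500 = -18000 cm⁻¹, and 2 additional pairs relative to high-spin add 31760 cm⁻¹, giving 13760 cm⁻¹.
E(LS) − E(HS) = 13760 − (-3000) = 16760 cm⁻¹.

16760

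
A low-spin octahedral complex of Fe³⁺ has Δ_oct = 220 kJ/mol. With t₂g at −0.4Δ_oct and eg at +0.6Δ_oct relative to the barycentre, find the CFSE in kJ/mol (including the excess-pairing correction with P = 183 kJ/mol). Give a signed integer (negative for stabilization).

-74

Fe³⁺: group 8, so d-count = 8 − 3 = 5.
Configuration: t₂g⁵ eg⁰.
CFSE(orbital) = 5×(-0.4Δ_oct) + 0×(0.6Δ_oct) = -2.0Δ_oct; with Δ_oct = 220 kJ/mol that is -440 kJ/mol.
High-spin d⁵ would be t₂g³ eg² with 0 pairs; low-spin has 2, so 2 excess pairs cost +2P = +366 kJ/mol.
Net CFSE = -440 + 366 = -74 kJ/mol.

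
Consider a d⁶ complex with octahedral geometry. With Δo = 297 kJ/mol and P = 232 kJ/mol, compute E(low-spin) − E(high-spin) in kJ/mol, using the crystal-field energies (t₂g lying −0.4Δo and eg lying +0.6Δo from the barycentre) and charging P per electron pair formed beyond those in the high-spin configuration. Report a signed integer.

-130

High-spin: t₂g⁴ eg², CFSE = -0.4Δo = -119 kJ/mol.
For low-spin the configuration is t₂g⁶ eg⁰: orbital energy -2.4 × 297 = -713 kJ/mol, and 2 additional pairs relative to high-spin add 464 kJ/mol, giving -249 kJ/mol.
The difference is -249 − (-119) = -130 kJ/mol, so low-spin lies lower.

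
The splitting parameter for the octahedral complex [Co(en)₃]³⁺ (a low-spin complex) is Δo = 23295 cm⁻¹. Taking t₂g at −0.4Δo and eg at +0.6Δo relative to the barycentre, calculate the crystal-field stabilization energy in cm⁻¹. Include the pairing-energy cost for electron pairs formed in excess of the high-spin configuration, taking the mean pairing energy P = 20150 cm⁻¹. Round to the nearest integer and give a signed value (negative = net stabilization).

en is neutral, so the +3 overall charge sits on Co: oxidation state +3.
Co is in group 9, so Co³⁺ is d⁶ (9 − 3 = 6).
The d⁶ electrons fill as t₂g⁶ eg⁰.
The orbital stabilization is -2.4Δo = -2.4 × 23295 = -55908 cm⁻¹.
High-spin d⁶ would be t₂g⁴ eg² with 1 pair; low-spin has 3, so 2 excess pairs cost +2P = +40300 cm⁻¹.
Net CFSE = -55908 + 40300 = -15608 cm⁻¹.

-15608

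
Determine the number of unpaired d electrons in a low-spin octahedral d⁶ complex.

0

Configuration: t₂g⁶ eg⁰, giving 0 unpaired electrons.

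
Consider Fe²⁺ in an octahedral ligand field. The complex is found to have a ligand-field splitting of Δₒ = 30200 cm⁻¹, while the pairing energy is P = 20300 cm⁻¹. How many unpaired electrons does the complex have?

0

Fe sits in group 8; removing 2 electrons leaves Fe²⁺ with 8 − 2 = 6 d electrons.
Δₒ > P, so pairing is preferred: the ground state is low-spin.
Filling d⁶ accordingly: t₂g⁶ eg⁰.
Unpaired electrons: 0.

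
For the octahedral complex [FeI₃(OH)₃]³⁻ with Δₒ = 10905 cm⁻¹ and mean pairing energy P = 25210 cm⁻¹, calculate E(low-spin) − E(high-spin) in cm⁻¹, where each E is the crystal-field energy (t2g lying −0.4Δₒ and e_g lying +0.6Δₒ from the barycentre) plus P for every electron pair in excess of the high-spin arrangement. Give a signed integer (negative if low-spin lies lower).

28610

Ligand charges: 3×(-1) from I⁻ and 3×(-1) from OH⁻ sum to -6; with overall charge -3, Fe is +3.
Fe sits in group 8; removing 3 electrons leaves Fe³⁺ with 8 − 3 = 5 d electrons.
High-spin: t2g^3 e_g^2, CFSE = 0.0Δₒ = 0 cm⁻¹.
For low-spin the configuration is t2g^5 e_g^0: orbital energy -2.0 × 10905 = -21810 cm⁻¹, and 2 additional pairs relative to high-spin add 50420 cm⁻¹, giving 28610 cm⁻¹.
The difference is 28610 − (0) = 28610 cm⁻¹, so high-spin lies lower.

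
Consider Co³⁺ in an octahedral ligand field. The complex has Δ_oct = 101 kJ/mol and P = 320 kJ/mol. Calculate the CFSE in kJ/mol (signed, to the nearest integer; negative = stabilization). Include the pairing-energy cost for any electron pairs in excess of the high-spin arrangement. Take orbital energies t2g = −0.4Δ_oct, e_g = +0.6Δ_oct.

-40

Group 9 minus oxidation state +3 gives a d⁶ configuration for Co³⁺.
Δ_oct < P, so pairing is avoided: the ground state is high-spin.
Filling d⁶ accordingly: t2g^4 e_g^2.
Orbital CFSE = -0.4Δ_oct = -0.4 × 101 = -40 kJ/mol.
High-spin has no excess pairs, so no pairing correction applies.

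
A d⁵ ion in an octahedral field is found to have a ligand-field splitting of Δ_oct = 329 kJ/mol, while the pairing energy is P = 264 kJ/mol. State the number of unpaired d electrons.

Here Δ_oct > P (329 > 264), so the low-spin state is favoured.
Filling d⁵ accordingly: t2g^5 e_g^0.
Unpaired electrons: 1.

1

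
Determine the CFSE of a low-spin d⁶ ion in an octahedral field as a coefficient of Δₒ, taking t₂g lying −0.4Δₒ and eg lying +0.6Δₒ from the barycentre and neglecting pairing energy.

Configuration: t₂g⁶ eg⁰.
CFSE = 6(-0.4Δₒ) + 0(0.6Δₒ) = -2.4Δₒ + 0.0Δₒ = -2.4Δₒ.

-2.4 Δₒ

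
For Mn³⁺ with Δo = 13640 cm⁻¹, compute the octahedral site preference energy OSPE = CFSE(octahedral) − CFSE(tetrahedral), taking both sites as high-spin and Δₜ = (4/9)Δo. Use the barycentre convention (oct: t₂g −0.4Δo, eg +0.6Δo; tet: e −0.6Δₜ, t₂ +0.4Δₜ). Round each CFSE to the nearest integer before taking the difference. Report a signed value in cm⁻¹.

-5759

Mn³⁺: group 7, so d-count = 7 − 3 = 4.
Octahedral high-spin t2g^3 e_g^1: CFSE = -0.6 × 13640 = -8184 cm⁻¹.
Tetrahedral: e^2 t2^2, CFSE = 2(−0.6) + 2(+0.4) = -0.4Δₜ = -0.4 × (4/9) × 13640 = -2425 cm⁻¹.
Subtracting, OSPE = -8184 − (-2425) = -5759 cm⁻¹.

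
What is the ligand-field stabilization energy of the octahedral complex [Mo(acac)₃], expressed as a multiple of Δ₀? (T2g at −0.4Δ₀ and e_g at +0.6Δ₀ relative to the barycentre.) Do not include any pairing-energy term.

-1.2 Δ₀

Each acac⁻ contributes -1; 3 × (-1) = -3. With overall charge +0, Mo is in the +3 oxidation state.
Mo is in group 6, so Mo³⁺ is d³ (6 − 3 = 3).
Configuration: t2g^3 e_g^0.
CFSE = 3(-0.4Δ₀) + 0(0.6Δ₀) = -1.2Δ₀ + 0.0Δ₀ = -1.2Δ₀.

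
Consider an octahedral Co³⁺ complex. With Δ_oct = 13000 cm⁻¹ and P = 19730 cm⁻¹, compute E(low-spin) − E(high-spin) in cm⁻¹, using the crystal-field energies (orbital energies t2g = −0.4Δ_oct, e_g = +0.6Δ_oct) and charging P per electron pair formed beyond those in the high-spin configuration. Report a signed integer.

Co is in group 9, so Co³⁺ is d⁶ (9 − 3 = 6).
High-spin: t2g^4 e_g^2, CFSE = -0.4Δ_oct = -5200 cm⁻¹.
Low-spin: t2g^6 e_g^0, orbital CFSE = -2.4Δ_oct = -31200 cm⁻¹; plus 2 excess pairs × P = +39460 cm⁻¹; total 8260 cm⁻¹.
Thus E(LS) − E(HS) = 13460 cm⁻¹.

13460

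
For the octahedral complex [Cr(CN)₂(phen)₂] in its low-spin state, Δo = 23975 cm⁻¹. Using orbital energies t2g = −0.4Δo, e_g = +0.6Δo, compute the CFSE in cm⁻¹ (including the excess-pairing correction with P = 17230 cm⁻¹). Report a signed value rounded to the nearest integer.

Ligand charges: 2×(-1) from CN⁻ and 2×(+0) from phen sum to -2; with overall charge +0, Cr is +2.
Cr is in group 6, so Cr²⁺ is d⁴ (6 − 2 = 4).
Configuration: t2g^4 e_g^0.
Orbital CFSE = 4(-0.4) + 0(0.6) = -1.6Δo = -1.6 × 23975 = -38360 cm⁻¹.
High-spin d⁴ would be t2g^3 e_g^1 with 0 pairs; low-spin has 1, so 1 excess pair costs +1P = +17230 cm⁻¹.
Overall CFSE = -38360 + 17230 = -21130 cm⁻¹.

-21130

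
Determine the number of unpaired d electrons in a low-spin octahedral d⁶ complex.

0

Configuration: t₂g⁶ eg⁰, giving 0 unpaired electrons.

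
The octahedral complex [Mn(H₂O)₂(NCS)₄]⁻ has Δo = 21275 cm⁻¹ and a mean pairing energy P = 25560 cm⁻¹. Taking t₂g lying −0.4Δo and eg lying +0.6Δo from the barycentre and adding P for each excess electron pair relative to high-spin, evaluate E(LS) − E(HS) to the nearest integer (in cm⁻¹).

4285

Ligand charges: 2×(+0) from H₂O and 4×(-1) from NCS⁻ sum to -4; with overall charge -1, Mn is +3.
Mn is in group 7, so Mn³⁺ is d⁴ (7 − 3 = 4).
High-spin: t₂g³ eg¹, CFSE = -0.6Δo = -12765 cm⁻¹.
Low-spin: t₂g⁴ eg⁰, orbital CFSE = -1.6Δo = -34040 cm⁻¹; plus 1 excess pair × P = +25560 cm⁻¹; total -8480 cm⁻¹.
Thus E(LS) − E(HS) = 4285 cm⁻¹.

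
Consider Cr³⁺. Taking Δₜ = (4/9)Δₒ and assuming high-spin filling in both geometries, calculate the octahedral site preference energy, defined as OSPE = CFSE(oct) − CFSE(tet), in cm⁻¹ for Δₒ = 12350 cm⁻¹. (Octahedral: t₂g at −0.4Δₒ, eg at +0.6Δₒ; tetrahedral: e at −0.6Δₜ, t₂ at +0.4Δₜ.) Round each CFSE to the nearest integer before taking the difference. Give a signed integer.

Group 6 minus oxidation state +3 gives a d³ configuration for Cr³⁺.
Octahedral (high-spin): t2g^3 e_g^0, CFSE = 3(−0.4) + 0(+0.6) = -1.2Δₒ = -1.2 × 12350 = -14820 cm⁻¹.
In a tetrahedral site the filling is e^2 t2^1: CFSE(tet) = -0.8Δₜ = -0.8 × (4/9)(12350) = -4391 cm⁻¹.
OSPE = CFSE(oct) − CFSE(tet) = -14820 − (-4391) = -10429 cm⁻¹.

-10429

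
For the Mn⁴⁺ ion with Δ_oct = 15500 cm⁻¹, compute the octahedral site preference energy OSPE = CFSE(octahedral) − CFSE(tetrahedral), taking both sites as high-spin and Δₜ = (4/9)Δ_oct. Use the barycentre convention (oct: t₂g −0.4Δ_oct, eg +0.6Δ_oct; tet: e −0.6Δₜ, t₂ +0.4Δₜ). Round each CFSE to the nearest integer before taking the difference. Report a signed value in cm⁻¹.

Group 7 minus oxidation state +4 gives a d³ configuration for Mn⁴⁺.
Octahedral (high-spin): t₂g³ eg⁰, CFSE = 3(−0.4) + 0(+0.6) = -1.2Δ_oct = -1.2 × 15500 = -18600 cm⁻¹.
Tetrahedral e² t₂¹ gives -0.8Δₜ = -0.8 × (4/9) × 15500 = -5511 cm⁻¹.
OSPE = CFSE(oct) − CFSE(tet) = -18600 − (-5511) = -13089 cm⁻¹.

-13089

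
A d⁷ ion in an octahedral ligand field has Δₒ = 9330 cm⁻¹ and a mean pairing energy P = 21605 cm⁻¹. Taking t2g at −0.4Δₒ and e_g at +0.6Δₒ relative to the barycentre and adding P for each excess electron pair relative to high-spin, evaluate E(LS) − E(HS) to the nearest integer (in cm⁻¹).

12275

High-spin: t2g^5 e_g^2, CFSE = -0.8Δₒ = -7464 cm⁻¹.
Low-spin t2g^6 e_g^1 gives -1.8Δₒ = -16794 cm⁻¹, but forming 1 extra pair costs 1P = 21605 cm⁻¹, so E(LS) = -16794 + 21605 = 4811 cm⁻¹.
The difference is 4811 − (-7464) = 12275 cm⁻¹, so high-spin lies lower.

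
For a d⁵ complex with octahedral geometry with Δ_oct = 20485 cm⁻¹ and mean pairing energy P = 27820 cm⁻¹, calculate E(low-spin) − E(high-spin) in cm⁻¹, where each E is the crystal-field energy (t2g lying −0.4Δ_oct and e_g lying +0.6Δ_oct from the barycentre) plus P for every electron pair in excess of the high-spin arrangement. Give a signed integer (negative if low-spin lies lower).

High-spin: t2g^3 e_g^2, CFSE = 0.0Δ_oct = 0 cm⁻¹.
Low-spin t2g^5 e_g^0 gives -2.0Δ_oct = -40970 cm⁻¹, but forming 2 extra pairs costs 2P = 55640 cm⁻¹, so E(LS) = -40970 + 55640 = 14670 cm⁻¹.
Thus E(LS) − E(HS) = 14670 cm⁻¹.

14670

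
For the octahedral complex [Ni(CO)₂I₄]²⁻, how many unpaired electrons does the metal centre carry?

Ligand charges: 2×(+0) from CO and 4×(-1) from I⁻ sum to -4; with overall charge -2, Ni is +2.
Ni is in group 10, so Ni²⁺ is d⁸ (10 − 2 = 8).
Configuration: t2g^6 e_g^2, giving 2 unpaired electrons.

2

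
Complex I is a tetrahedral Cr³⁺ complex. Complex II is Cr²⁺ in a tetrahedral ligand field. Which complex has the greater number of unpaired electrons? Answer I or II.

I: Group 6 minus oxidation state +3 gives a d³ configuration for Cr³⁺; Tetrahedral splitting is small, so the complex is high-spin; e² t₂¹ → 3 unpaired.
II: Cr²⁺: group 6, so d-count = 6 − 2 = 4; Tetrahedral fields are weak (Δₜ ≈ 4/9 Δₒ), so electrons fill high-spin; e² t₂² → 4 unpaired.
So II has more unpaired electrons.

II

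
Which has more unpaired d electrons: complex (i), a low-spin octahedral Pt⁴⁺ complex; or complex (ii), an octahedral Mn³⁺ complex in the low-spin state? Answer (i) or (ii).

(ii)

(i): Group 10 minus oxidation state +4 gives a d⁶ configuration for Pt⁴⁺; t2g^6 e_g^0 → 0 unpaired.
(ii): Mn³⁺: group 7, so d-count = 7 − 3 = 4; t₂g⁴ eg⁰ → 2 unpaired.
So (ii) has more unpaired electrons.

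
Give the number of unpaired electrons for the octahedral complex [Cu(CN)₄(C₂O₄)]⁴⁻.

1

Ligand charges: 4×(-1) from CN⁻ and 1×(-2) from C₂O₄²⁻ sum to -6; with overall charge -4, Cu is +2.
Cu sits in group 11; removing 2 electrons leaves Cu²⁺ with 11 − 2 = 9 d electrons.
Configuration: t₂g⁶ eg³, giving 1 unpaired electron.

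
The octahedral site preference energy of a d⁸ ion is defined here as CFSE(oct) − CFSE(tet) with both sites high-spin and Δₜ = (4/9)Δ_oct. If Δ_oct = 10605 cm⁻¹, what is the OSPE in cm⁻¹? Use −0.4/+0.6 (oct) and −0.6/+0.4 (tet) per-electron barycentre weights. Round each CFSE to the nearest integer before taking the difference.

Octahedral (high-spin): t2g^6 e_g^2, CFSE = 6(−0.4) + 2(+0.6) = -1.2Δ_oct = -1.2 × 10605 = -12726 cm⁻¹.
Tetrahedral e^4 t2^4 gives -0.8Δₜ = -0.8 × (4/9) × 10605 = -3771 cm⁻¹.
OSPE = -12726 − (-3771) = -8955 cm⁻¹.

-8955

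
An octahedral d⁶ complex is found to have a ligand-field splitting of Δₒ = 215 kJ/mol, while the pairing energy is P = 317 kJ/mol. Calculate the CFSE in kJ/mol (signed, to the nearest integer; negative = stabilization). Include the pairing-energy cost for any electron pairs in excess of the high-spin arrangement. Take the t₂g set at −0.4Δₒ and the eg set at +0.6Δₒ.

-86

Here Δₒ < P (215 < 317), so the high-spin state is favoured.
That gives t₂g⁴ eg².
Orbital CFSE = -0.4Δₒ = -0.4 × 215 = -86 kJ/mol.
High-spin has no excess pairs, so no pairing correction applies.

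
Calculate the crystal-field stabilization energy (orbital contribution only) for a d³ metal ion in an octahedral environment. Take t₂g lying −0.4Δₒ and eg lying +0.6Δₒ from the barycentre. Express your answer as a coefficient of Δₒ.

Configuration: t₂g³ eg⁰.
CFSE = 3(-0.4Δₒ) + 0(0.6Δₒ) = -1.2Δₒ + 0.0Δₒ = -1.2Δₒ.

-1.2 Δₒ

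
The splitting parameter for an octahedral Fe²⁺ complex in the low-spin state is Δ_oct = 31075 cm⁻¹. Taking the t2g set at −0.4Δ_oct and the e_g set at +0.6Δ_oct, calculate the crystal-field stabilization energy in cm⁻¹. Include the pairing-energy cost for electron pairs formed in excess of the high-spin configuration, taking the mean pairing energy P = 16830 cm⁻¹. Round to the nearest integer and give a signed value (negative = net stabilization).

Fe²⁺: group 8, so d-count = 8 − 2 = 6.
The d⁶ electrons fill as t2g^6 e_g^0.
CFSE(orbital) = 6×(-0.4Δ_oct) + 0×(0.6Δ_oct) = -2.4Δ_oct; with Δ_oct = 31075 cm⁻¹ that is -74580 cm⁻¹.
High-spin d⁶ would be t2g^4 e_g^2 with 1 pair; low-spin has 3, so 2 excess pairs cost +2P = +33660 cm⁻¹.
Overall CFSE = -74580 + 33660 = -40920 cm⁻¹.

-40920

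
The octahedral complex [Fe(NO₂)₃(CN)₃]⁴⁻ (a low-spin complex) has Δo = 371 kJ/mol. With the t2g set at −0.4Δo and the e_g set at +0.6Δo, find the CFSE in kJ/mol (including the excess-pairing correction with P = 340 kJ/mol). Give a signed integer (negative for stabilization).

Ligand charges: 3×(-1) from NO₂⁻ and 3×(-1) from CN⁻ sum to -6; with overall charge -4, Fe is +2.
Fe²⁺: group 8, so d-count = 8 − 2 = 6.
Electron filling gives t2g^6 e_g^0.
The orbital stabilization is -2.4Δo = -2.4 × 371 = -890 kJ/mol.
Pairing penalty: 3 pairs vs 1 in the high-spin reference → 2 extra × P = 680 kJ/mol.
Net CFSE = -890 + 680 = -210 kJ/mol.

-210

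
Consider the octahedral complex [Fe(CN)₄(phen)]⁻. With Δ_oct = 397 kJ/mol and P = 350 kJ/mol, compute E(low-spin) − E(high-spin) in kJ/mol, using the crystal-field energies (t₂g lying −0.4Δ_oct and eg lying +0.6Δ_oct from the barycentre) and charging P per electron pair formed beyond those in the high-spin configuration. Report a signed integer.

-94

Ligand charges: 4×(-1) from CN⁻ and 1×(+0) from phen sum to -4; with overall charge -1, Fe is +3.
Fe³⁺: group 8, so d-count = 8 − 3 = 5.
High-spin d⁵ fills as t₂g³ eg² with CFSE 3(−0.4) + 2(+0.6) = 0.0Δ_oct = 0 kJ/mol.
Low-spin t₂g⁵ eg⁰ gives -2.0Δ_oct = -794 kJ/mol, but forming 2 extra pairs costs 2P = 700 kJ/mol, so E(LS) = -794 + 700 = -94 kJ/mol.
E(LS) − E(HS) = -94 − (0) = -94 kJ/mol.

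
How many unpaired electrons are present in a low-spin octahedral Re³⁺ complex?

2

Re sits in group 7; removing 3 electrons leaves Re³⁺ with 7 − 3 = 4 d electrons.
Configuration: t₂g⁴ eg⁰, giving 2 unpaired electrons.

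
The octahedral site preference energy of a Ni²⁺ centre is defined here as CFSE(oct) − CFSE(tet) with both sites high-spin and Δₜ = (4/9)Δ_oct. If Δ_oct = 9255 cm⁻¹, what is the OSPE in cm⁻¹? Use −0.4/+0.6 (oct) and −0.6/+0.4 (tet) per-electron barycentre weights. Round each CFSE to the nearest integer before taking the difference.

-7815

Ni²⁺: group 10, so d-count = 10 − 2 = 8.
Octahedral (high-spin): t₂g⁶ eg², CFSE = 6(−0.4) + 2(+0.6) = -1.2Δ_oct = -1.2 × 9255 = -11106 cm⁻¹.
In a tetrahedral site the filling is e⁴ t₂⁴: CFSE(tet) = -0.8Δₜ = -0.8 × (4/9)(9255) = -3291 cm⁻¹.
OSPE = -11106 − (-3291) = -7815 cm⁻¹.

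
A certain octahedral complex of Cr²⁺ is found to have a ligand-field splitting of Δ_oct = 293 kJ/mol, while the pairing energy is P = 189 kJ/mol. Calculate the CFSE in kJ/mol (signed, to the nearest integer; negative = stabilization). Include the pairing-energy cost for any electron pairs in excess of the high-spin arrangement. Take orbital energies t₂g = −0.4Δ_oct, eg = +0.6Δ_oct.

Group 6 minus oxidation state +2 gives a d⁴ configuration for Cr²⁺.
Since Δ_oct = 293 kJ/mol > P = 189 kJ/mol, the complex adopts the low-spin configuration.
That gives t₂g⁴ eg⁰.
Orbital CFSE = -1.6Δ_oct = -1.6 × 293 = -469 kJ/mol.
Excess pairs vs high-spin: 1 − 0 = 1; pairing cost = +189 kJ/mol.
Net CFSE = -469 + 189 = -280 kJ/mol.

-280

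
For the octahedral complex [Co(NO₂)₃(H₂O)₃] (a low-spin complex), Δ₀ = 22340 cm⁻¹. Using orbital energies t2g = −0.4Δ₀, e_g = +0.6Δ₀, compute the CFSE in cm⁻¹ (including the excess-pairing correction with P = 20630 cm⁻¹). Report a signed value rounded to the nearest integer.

-12356

Ligand charges: 3×(-1) from NO₂⁻ and 3×(+0) from H₂O sum to -3; with overall charge +0, Co is +3.
Co is in group 9, so Co³⁺ is d⁶ (9 − 3 = 6).
Configuration: t2g^6 e_g^0.
CFSE(orbital) = 6×(-0.4Δ₀) + 0×(0.6Δ₀) = -2.4Δ₀; with Δ₀ = 22340 cm⁻¹ that is -53616 cm⁻¹.
Relative to high-spin t2g^4 e_g^2 (1 paired), the low-spin configuration has 2 additional pairs, contributing +2 × 20630 = +41260 cm⁻¹.
Combining: -53616 + 41260 = -12356 cm⁻¹.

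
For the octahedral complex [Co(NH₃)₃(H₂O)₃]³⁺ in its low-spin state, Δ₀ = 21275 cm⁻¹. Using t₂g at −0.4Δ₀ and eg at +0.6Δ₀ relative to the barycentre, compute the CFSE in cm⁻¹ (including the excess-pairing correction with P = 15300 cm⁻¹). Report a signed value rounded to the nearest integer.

-20460

Ligand charges: 3×(+0) from NH₃ and 3×(+0) from H₂O sum to +0; with overall charge +3, Co is +3.
Co³⁺: group 9, so d-count = 9 − 3 = 6.
Configuration: t₂g⁶ eg⁰.
The orbital stabilization is -2.4Δ₀ = -2.4 × 21275 = -51060 cm⁻¹.
Relative to high-spin t₂g⁴ eg² (1 paired), the low-spin configuration has 2 additional pairs, contributing +2 × 15300 = +30600 cm⁻¹.
Combining: -51060 + 30600 = -20460 cm⁻¹.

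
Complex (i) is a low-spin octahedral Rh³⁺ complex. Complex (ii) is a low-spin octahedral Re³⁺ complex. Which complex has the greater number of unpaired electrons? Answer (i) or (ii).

(ii)

(i): Group 9 minus oxidation state +3 gives a d⁶ configuration for Rh³⁺; t₂g⁶ eg⁰ → 0 unpaired.
(ii): Re³⁺: group 7, so d-count = 7 − 3 = 4; t₂g⁴ eg⁰ → 2 unpaired.
So (ii) has more unpaired electrons.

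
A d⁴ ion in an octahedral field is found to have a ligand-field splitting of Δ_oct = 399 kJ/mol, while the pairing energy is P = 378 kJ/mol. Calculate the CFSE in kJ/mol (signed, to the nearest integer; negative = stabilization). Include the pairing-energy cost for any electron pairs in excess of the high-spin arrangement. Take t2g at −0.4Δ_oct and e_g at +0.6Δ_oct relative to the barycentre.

-260

With Δ_oct > P the complex is low-spin.
That gives t2g^4 e_g^0.
Orbital CFSE = -1.6Δ_oct = -1.6 × 399 = -638 kJ/mol.
Excess pairs vs high-spin: 1 − 0 = 1; pairing cost = +378 kJ/mol.
Net CFSE = -638 + 378 = -260 kJ/mol.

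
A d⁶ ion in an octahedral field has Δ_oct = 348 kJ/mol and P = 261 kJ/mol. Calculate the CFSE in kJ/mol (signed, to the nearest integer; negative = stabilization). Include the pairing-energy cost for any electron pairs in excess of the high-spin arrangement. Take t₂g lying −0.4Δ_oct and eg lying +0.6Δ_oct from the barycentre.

-313

With Δ_oct > P the complex is low-spin.
Filling d⁶ accordingly: t₂g⁶ eg⁰.
Orbital CFSE = -2.4Δ_oct = -2.4 × 348 = -835 kJ/mol.
Excess pairs vs high-spin: 3 − 1 = 2; pairing cost = +522 kJ/mol.
Net CFSE = -835 + 522 = -313 kJ/mol.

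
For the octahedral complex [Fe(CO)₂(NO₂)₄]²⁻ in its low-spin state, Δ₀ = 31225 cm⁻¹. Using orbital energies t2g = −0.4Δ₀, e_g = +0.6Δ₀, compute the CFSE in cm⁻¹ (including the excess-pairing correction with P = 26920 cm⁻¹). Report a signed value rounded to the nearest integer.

-21100

Ligand charges: 2×(+0) from CO and 4×(-1) from NO₂⁻ sum to -4; with overall charge -2, Fe is +2.
Fe sits in group 8; removing 2 electrons leaves Fe²⁺ with 8 − 2 = 6 d electrons.
Configuration: t2g^6 e_g^0.
CFSE(orbital) = 6×(-0.4Δ₀) + 0×(0.6Δ₀) = -2.4Δ₀; with Δ₀ = 31225 cm⁻¹ that is -74940 cm⁻¹.
Relative to high-spin t2g^4 e_g^2 (1 paired), the low-spin configuration has 2 additional pairs, contributing +2 × 26920 = +53840 cm⁻¹.
Combining: -74940 + 53840 = -21100 cm⁻¹.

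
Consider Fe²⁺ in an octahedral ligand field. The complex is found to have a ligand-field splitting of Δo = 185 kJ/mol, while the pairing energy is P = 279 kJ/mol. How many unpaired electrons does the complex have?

4

Fe sits in group 8; removing 2 electrons leaves Fe²⁺ with 8 − 2 = 6 d electrons.
With Δo < P the complex is high-spin.
Filling d⁶ accordingly: t2g^4 e_g^2.
Unpaired electrons: 4.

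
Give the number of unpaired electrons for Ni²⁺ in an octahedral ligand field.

2

Ni sits in group 10; removing 2 electrons leaves Ni²⁺ with 10 − 2 = 8 d electrons.
Configuration: t₂g⁶ eg², giving 2 unpaired electrons.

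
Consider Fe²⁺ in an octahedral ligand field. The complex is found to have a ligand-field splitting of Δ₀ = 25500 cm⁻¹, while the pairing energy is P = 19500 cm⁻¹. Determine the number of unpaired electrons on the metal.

Fe²⁺: group 8, so d-count = 8 − 2 = 6.
Δ₀ > P, so pairing is preferred: the ground state is low-spin.
That gives t2g^6 e_g^0.
Unpaired electrons: 0.

0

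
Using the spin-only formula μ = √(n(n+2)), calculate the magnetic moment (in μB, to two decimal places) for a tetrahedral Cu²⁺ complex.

1.73 μB

Cu is in group 11, so Cu²⁺ is d⁹ (11 − 2 = 9).
Tetrahedral fields are weak (Δₜ ≈ 4/9 Δₒ), so electrons fill high-spin.
Configuration: e⁴ t₂⁵ → 1 unpaired electron.
μ(spin-only) = √[1(1+2)] = √3 ≈ 1.73 μB.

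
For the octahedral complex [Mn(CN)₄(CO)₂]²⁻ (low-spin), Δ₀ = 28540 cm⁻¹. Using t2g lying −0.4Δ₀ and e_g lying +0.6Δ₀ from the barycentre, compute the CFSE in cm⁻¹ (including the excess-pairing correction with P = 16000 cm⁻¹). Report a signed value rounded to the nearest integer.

Ligand charges: 4×(-1) from CN⁻ and 2×(+0) from CO sum to -4; with overall charge -2, Mn is +2.
Mn²⁺: group 7, so d-count = 7 − 2 = 5.
The d⁵ electrons fill as t2g^5 e_g^0.
Orbital CFSE = 5(-0.4) + 0(0.6) = -2.0Δ₀ = -2.0 × 28540 = -57080 cm⁻¹.
Pairing penalty: 2 pairs vs 0 in the high-spin reference → 2 extra × P = 32000 cm⁻¹.
Net CFSE = -57080 + 32000 = -25080 cm⁻¹.

-25080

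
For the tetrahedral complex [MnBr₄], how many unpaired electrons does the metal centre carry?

3

Each Br⁻ contributes -1; 4 × (-1) = -4. With overall charge +0, Mn is in the +4 oxidation state.
Mn sits in group 7; removing 4 electrons leaves Mn⁴⁺ with 7 − 4 = 3 d electrons.
Tetrahedral splitting is small, so the complex is high-spin.
Configuration: e² t₂¹, giving 3 unpaired electrons.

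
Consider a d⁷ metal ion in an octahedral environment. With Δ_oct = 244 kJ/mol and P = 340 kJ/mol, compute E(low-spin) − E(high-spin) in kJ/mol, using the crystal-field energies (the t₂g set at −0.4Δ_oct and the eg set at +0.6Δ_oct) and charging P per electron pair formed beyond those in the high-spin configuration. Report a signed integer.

96

In the high-spin limit (t₂g⁵ eg²) the orbital term is -0.8Δ_oct = -195 kJ/mol, with no excess pairing.
Low-spin t₂g⁶ eg¹ gives -1.8Δ_oct = -439 kJ/mol, but forming 1 extra pair costs 1P = 340 kJ/mol, so E(LS) = -439 + 340 = -99 kJ/mol.
E(LS) − E(HS) = -99 − (-195) = 96 kJ/mol.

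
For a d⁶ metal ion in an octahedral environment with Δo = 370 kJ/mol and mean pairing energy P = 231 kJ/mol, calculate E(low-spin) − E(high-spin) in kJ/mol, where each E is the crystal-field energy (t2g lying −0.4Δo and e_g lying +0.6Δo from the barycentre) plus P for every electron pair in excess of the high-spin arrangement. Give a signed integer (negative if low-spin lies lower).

In the high-spin limit (t2g^4 e_g^2) the orbital term is -0.4Δo = -148 kJ/mol, with no excess pairing.
For low-spin the configuration is t2g^6 e_g^0: orbital energy -2.4 × 370 = -888 kJ/mol, and 2 additional pairs relative to high-spin add 462 kJ/mol, giving -426 kJ/mol.
E(LS) − E(HS) = -426 − (-148) = -278 kJ/mol.

-278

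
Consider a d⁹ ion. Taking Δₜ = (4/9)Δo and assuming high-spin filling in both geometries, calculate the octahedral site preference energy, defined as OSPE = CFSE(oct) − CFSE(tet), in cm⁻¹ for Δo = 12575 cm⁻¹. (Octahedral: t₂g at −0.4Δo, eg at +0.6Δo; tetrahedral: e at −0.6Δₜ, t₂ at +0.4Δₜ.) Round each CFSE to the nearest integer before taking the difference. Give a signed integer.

-5309

In an octahedral site d⁹ (HS) is t2g^6 e_g^3, giving CFSE(oct) = -0.6Δo = -7545 cm⁻¹.
Tetrahedral: e^4 t2^5, CFSE = 4(−0.6) + 5(+0.4) = -0.4Δₜ = -0.4 × (4/9) × 12575 = -2236 cm⁻¹.
OSPE = CFSE(oct) − CFSE(tet) = -7545 − (-2236) = -5309 cm⁻¹.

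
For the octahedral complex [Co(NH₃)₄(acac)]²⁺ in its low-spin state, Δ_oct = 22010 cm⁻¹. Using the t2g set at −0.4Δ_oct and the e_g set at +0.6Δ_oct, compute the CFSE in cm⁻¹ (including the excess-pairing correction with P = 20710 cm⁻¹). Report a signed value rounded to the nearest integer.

Ligand charges: 4×(+0) from NH₃ and 1×(-1) from acac⁻ sum to -1; with overall charge +2, Co is +3.
Group 9 minus oxidation state +3 gives a d⁶ configuration for Co³⁺.
Electron filling gives t2g^6 e_g^0.
Orbital CFSE = 6(-0.4) + 0(0.6) = -2.4Δ_oct = -2.4 × 22010 = -52824 cm⁻¹.
Relative to high-spin t2g^4 e_g^2 (1 paired), the low-spin configuration has 2 additional pairs, contributing +2 × 20710 = +41420 cm⁻¹.
Overall CFSE = -52824 + 41420 = -11404 cm⁻¹.

-11404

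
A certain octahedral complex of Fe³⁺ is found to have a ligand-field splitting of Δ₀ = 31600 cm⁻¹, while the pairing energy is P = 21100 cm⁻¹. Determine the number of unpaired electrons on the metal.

Fe³⁺: group 8, so d-count = 8 − 3 = 5.
With Δ₀ > P the complex is low-spin.
Configuration: t₂g⁵ eg⁰.
Unpaired electrons: 1.

1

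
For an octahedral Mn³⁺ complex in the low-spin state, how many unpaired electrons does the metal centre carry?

2

Mn is in group 7, so Mn³⁺ is d⁴ (7 − 3 = 4).
Configuration: t₂g⁴ eg⁰, giving 2 unpaired electrons.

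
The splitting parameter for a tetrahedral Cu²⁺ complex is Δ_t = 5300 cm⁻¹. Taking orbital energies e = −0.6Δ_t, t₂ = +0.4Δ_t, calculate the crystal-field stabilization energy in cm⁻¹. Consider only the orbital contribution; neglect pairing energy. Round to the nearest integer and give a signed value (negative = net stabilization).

-2120

Cu sits in group 11; removing 2 electrons leaves Cu²⁺ with 11 − 2 = 9 d electrons.
With tetrahedral geometry the complex is necessarily high-spin.
Electron filling gives e⁴ t₂⁵.
Orbital CFSE = 4(-0.6) + 5(0.4) = -0.4Δ_t = -0.4 × 5300 = -2120 cm⁻¹.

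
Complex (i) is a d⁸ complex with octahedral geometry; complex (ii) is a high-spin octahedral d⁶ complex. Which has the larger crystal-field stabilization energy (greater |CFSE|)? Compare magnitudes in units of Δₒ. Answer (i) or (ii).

(i)

(i): t2g^6 e_g^2, CFSE = -1.2Δₒ.
(ii): t₂g⁴ eg², CFSE = -0.4Δₒ.
So (i) has the larger |CFSE|.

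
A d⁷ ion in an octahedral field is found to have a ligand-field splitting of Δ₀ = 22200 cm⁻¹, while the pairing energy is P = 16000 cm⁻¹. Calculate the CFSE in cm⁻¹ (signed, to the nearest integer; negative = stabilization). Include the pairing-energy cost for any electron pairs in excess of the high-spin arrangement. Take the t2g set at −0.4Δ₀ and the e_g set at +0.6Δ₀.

-23960

Since Δ₀ = 22200 cm⁻¹ > P = 16000 cm⁻¹, the complex adopts the low-spin configuration.
Configuration: t2g^6 e_g^1.
Orbital CFSE = -1.8Δ₀ = -1.8 × 22200 = -39960 cm⁻¹.
Excess pairs vs high-spin: 3 − 2 = 1; pairing cost = +16000 cm⁻¹.
Net CFSE = -39960 + 16000 = -23960 cm⁻¹.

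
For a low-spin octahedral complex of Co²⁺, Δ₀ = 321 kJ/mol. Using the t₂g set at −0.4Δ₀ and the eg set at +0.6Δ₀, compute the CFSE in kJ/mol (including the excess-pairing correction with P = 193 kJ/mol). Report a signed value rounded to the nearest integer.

Group 9 minus oxidation state +2 gives a d⁷ configuration for Co²⁺.
Configuration: t₂g⁶ eg¹.
The orbital stabilization is -1.8Δ₀ = -1.8 × 321 = -578 kJ/mol.
Relative to high-spin t₂g⁵ eg² (2 paired), the low-spin configuration has 1 additional pair, contributing +1 × 193 = +193 kJ/mol.
Overall CFSE = -578 + 193 = -385 kJ/mol.

-385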